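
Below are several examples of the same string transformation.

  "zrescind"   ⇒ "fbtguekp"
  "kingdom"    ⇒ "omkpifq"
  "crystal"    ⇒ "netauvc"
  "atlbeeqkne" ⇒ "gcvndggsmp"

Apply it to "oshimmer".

tqujkoog

The pattern: move the last character to the front, then shift every letter 2 places forward in the alphabet (wrapping around).
"oshimmer" → "roshimme" → "tqujkoog".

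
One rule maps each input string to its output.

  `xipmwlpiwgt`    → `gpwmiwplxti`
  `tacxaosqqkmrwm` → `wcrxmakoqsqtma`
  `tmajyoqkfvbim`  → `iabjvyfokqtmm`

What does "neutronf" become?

nuotrnfe

The transformation: take characters alternately from the front and the back (1st, last, 2nd, 2nd-last, ...), then move the first 3 characters to the end (rotate left by 3).
"neutronf" → "nfenuotr" → "nuotrnfe".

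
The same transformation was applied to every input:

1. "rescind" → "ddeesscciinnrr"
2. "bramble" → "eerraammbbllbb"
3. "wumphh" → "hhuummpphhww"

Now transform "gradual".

The transformation: swap the first and last characters, then double every character.
On "gradual": the first step gives "lraduag", and the second then gives "llrraadduuaagg".

llrraadduuaagg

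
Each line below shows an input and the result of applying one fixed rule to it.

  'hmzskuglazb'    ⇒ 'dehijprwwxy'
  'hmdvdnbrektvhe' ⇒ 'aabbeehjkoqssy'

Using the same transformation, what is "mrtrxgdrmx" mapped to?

Each output is the input with this applied: shift every letter 3 places backward in the alphabet (wrapping around), then sort the characters into alphabetical order.
On "mrtrxgdrmx" that produces "adjjoooquu".
(Check on "hmdvdnbrektvhe": → "ejasakyobhqseb" → "aabbeehjkoqssy" ✓)

adjjoooquu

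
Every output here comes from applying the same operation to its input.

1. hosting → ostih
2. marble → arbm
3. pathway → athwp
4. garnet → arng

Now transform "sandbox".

andbs

What's happening: delete the last 2 characters, then move the first character to the end.
Working it through for "sandbox": intermediate "sandb", final "andbs".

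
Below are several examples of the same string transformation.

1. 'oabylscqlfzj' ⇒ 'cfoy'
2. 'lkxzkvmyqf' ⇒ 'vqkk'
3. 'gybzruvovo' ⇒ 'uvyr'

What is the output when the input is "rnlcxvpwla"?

vlnx

Rule — swap the front and back halves of the string, then keep one character in every 3, starting at position 1 (positions 1st, 4th, 7th, ...).
On "rnlcxvpwla": the first step gives "vpwlarnlcx", and the second then gives "vlnx".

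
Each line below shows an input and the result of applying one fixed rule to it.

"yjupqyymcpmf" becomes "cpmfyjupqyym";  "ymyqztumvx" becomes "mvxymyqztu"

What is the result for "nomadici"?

cinomadi

Rule — swap the front and back halves of the string, then move the first 2 characters to the end (rotate left by 2).
Applying both steps to "nomadici": "dicinoma", then "cinomadi".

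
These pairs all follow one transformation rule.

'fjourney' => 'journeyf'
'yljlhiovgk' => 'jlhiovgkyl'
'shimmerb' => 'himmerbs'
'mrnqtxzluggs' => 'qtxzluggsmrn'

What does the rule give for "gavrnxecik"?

Each output is the input with this applied: swap the front and back halves of the string, then move the last 3 characters to the front (rotate right by 3).
On "gavrnxecik": the first step gives "xecikgavrn", and the second then gives "vrnxecikga".

vrnxecikga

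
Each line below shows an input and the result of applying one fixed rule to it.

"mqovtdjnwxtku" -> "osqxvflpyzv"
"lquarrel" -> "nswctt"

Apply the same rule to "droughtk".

ftqwij

Rule — shift every letter 2 places forward in the alphabet (wrapping around), then delete the last 2 characters.
"droughtk" → "ftqwij".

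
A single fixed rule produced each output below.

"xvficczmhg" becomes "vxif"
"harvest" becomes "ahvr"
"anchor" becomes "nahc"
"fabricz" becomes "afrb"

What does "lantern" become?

altn

The transformation: swap each adjacent pair of characters (1↔2, 3↔4, ...), then keep only the first 4 characters.
"lantern" → "altnren" → "altn".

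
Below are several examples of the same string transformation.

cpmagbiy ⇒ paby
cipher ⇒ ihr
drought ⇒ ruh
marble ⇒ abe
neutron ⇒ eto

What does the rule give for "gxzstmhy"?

Each output is the input with this applied: keep every other character starting from the second (positions 2nd, 4th, 6th, ...).
"gxzstmhy" → "xsmy".

xsmy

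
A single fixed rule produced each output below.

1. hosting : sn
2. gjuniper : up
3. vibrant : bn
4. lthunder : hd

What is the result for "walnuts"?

lt

The pattern: keep one character in every 3, starting at position 3 (positions 3rd, 6th, 9th, ...).
For "walnuts" the result is "lt".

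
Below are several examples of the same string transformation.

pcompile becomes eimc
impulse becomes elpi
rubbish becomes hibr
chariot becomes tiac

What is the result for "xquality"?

yiaq

The pattern: reverse the string, then keep every other character starting from the first (positions 1st, 3rd, 5th, ...).
On "xquality": the first step gives "ytilauqx", and the second then gives "yiaq".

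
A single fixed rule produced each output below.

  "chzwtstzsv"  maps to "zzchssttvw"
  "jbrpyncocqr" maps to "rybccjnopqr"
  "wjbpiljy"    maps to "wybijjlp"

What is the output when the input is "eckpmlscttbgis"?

ttbccegiklmpss

Looking at the pairs, the operation is to sort the characters into alphabetical order, then move the last 2 characters to the front (rotate right by 2).
"eckpmlscttbgis" → "ttbccegiklmpss".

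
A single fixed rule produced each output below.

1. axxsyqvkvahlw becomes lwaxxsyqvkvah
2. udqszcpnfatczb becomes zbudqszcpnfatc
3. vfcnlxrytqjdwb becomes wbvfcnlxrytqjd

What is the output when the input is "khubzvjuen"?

What's happening: move the last 2 characters to the front (rotate right by 2).
So "khubzvjuen" becomes "enkhubzvju".

enkhubzvju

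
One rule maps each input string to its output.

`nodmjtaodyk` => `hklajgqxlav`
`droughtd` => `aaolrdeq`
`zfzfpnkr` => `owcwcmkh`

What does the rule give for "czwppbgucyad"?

azwtmmydrzvx

The pattern: move the last character to the front, then shift every letter 3 places backward in the alphabet (wrapping around).
Doing the same to "czwppbgucyad": "azwtmmydrzvx".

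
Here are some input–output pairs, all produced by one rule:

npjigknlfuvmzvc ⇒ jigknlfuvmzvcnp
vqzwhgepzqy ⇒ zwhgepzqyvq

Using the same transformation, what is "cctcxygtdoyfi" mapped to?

The transformation: move the first 2 characters to the end (rotate left by 2).
On "cctcxygtdoyfi" that produces "tcxygtdoyficc".

tcxygtdoyficc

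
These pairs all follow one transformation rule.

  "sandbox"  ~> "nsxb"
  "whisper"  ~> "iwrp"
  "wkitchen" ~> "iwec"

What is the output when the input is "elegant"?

The rule is to keep every other character starting from the first (positions 1st, 3rd, 5th, ...), then swap each adjacent pair of characters (1↔2, 3↔4, ...).
Applying both steps to "elegant": "eeat", then "eeta".

eeta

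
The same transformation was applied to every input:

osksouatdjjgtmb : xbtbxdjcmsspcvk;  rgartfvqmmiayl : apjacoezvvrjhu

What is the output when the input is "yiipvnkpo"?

What's happening: shift every letter 9 places forward in the alphabet (wrapping around).
Doing the same to "yiipvnkpo": "hrryewtyx".

hrryewtyx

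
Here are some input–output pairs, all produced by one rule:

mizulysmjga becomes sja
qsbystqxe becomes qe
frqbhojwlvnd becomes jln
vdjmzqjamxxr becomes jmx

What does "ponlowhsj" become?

The pattern: keep every other character starting from the first (positions 1st, 3rd, 5th, ...), then delete the first 3 characters.
Working it through for "ponlowhsj": intermediate "pnohj", final "hj".

hj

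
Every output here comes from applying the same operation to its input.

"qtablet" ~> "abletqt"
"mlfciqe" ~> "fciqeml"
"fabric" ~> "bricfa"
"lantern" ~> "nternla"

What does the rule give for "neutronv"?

utronvne

The transformation: move the first 2 characters to the end (rotate left by 2).
For "neutronv" the result is "utronvne".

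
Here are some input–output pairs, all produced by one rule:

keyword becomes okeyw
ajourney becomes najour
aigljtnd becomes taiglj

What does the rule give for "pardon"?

dpar

The transformation: delete the last 2 characters, then move the last character to the front.
On "pardon" that produces "dpar".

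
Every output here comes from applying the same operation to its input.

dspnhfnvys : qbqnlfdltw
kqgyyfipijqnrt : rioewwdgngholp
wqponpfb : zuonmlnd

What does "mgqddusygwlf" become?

Each output is the input with this applied: shift every letter 2 places backward in the alphabet (wrapping around), then move the last character to the front.
For "mgqddusygwlf" the result is "dkeobbsqweuj".

dkeobbsqweuj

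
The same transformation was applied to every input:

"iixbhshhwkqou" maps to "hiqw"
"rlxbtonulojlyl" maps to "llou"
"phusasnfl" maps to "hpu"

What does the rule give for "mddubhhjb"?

Looking at the pairs, the operation is to sort the characters into alphabetical order, then keep one character in every 3, starting at position 3 (positions 3rd, 6th, 9th, ...).
Working it through for "mddubhhjb": intermediate "bbddhhjmu", final "dhu".
(Check on "phusasnfl": → "afhlnpssu" → "hpu" ✓)

dhu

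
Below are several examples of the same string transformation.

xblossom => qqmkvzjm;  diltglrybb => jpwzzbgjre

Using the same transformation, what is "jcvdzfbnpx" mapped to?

dzlnvhatbx

The transformation: shift every letter 2 places backward in the alphabet (wrapping around), then swap the front and back halves of the string.
Applying both steps to "jcvdzfbnpx": "hatbxdzlnv", then "dzlnvhatbx".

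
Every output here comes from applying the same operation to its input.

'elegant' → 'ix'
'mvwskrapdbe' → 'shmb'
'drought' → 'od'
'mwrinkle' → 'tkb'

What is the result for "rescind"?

The transformation: keep one character in every 3, starting at position 2 (positions 2nd, 5th, 8th, ...), then shift every letter 3 places backward in the alphabet (wrapping around).
"rescind" → "bf".

bf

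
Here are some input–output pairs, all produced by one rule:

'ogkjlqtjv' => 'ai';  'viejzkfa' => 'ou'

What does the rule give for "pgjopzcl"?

What's happening: shift every letter 11 places backward in the alphabet (wrapping around), then keep only the vowels.
"pgjopzcl" → "evydeora" → "eeoa".

eeoa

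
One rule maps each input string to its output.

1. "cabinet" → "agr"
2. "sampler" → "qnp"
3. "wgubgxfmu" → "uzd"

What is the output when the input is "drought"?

The pattern: shift every letter 2 places backward in the alphabet (wrapping around), then keep one character in every 3, starting at position 1 (positions 1st, 4th, 7th, ...).
On "drought": the first step gives "bpmsefr", and the second then gives "bsr".

bsr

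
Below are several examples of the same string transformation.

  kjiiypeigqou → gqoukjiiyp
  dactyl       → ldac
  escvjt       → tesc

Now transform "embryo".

The transformation: swap the front and back halves of the string, then delete the first 2 characters.
So "embryo" becomes "oemb".

oemb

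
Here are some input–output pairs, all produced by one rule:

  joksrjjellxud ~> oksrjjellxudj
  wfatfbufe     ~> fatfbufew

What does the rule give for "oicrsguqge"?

icrsguqgeo

In each case the input is transformed by: move the first character to the end.
"oicrsguqge" → "icrsguqgeo".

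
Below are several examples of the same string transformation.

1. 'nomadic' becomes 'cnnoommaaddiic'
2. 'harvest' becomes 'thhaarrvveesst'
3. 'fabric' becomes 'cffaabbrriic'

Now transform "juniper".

rjjuunniippeer

In each case the input is transformed by: double every character, then move the last character to the front.
Working it through for "juniper": intermediate "jjuunniippeerr", final "rjjuunniippeer".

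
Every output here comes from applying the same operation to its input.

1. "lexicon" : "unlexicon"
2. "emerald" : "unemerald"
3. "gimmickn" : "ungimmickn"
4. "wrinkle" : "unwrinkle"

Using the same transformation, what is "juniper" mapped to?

Each output is the input with this applied: prepend "un".
For "juniper" the result is "unjuniper".

unjuniper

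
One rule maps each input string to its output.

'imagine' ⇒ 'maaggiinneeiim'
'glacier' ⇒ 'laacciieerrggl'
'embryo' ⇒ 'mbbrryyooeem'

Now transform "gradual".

raadduuaallggr

What's happening: double every character, then move the first 3 characters to the end (rotate left by 3).
Applying both steps to "gradual": "ggrraadduuaall", then "raadduuaallggr".
(Check on "imagine": → "iimmaaggiinnee" → "maaggiinneeiim" ✓)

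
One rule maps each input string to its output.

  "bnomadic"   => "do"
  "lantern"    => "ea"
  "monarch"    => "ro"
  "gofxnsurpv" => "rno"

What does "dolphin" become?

What's happening: reverse the string, then keep one character in every 3, starting at position 3 (positions 3rd, 6th, 9th, ...).
For "dolphin", step one produces "nihplod"; step two turns that into "ho".

ho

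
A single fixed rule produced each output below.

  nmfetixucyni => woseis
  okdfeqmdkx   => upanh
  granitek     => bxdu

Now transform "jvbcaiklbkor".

fmsvub

The transformation: keep every other character starting from the second (positions 2nd, 4th, 6th, ...), then shift every letter 10 places forward in the alphabet (wrapping around).
On "jvbcaiklbkor": the first step gives "vcilkr", and the second then gives "fmsvub".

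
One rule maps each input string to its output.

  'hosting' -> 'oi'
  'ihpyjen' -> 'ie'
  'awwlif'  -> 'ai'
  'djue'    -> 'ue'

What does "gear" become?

Each output is the input with this applied: keep only the vowels.
Applying that to "gear" gives "ea".

ea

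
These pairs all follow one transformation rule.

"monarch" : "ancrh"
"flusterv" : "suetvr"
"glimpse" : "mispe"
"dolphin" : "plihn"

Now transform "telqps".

qlsp

The rule is to delete the first 2 characters, then swap each adjacent pair of characters (1↔2, 3↔4, ...).
Working it through for "telqps": intermediate "lqps", final "qlsp".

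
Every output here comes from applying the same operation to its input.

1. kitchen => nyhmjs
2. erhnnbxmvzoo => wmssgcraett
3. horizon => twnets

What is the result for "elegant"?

qjlfsy

The rule is to delete the first character, then shift every letter 5 places forward in the alphabet (wrapping around).
Starting from "elegant": after the first operation, "legant"; after the second, "qjlfsy".
(Check on "erhnnbxmvzoo": → "rhnnbxmvzoo" → "wmssgcraett" ✓)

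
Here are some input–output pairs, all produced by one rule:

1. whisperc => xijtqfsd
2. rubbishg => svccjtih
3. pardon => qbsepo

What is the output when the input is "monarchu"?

npobsdiv

The transformation: shift every letter 1 place forward in the alphabet (wrapping around).
For "monarchu" the result is "npobsdiv".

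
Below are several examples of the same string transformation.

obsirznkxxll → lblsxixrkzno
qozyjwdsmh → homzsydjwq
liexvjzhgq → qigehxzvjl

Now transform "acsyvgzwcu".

Looking at the pairs, the operation is to take characters alternately from the front and the back (1st, last, 2nd, 2nd-last, ...), then move the first character to the end.
"acsyvgzwcu" → "auccswyzvg" → "uccswyzvga".

uccswyzvga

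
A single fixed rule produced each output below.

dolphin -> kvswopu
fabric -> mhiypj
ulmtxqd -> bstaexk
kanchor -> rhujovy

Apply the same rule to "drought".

kyvbnoa

Looking at the pairs, the operation is to shift every letter 7 places forward in the alphabet (wrapping around).
On "drought" that produces "kyvbnoa".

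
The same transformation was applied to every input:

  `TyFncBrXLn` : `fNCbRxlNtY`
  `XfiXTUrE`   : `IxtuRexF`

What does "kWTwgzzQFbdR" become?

Rule — flip the case of every letter, then move the first 2 characters to the end (rotate left by 2).
On "kWTwgzzQFbdR": the first step gives "KwtWGZZqfBDr", and the second then gives "tWGZZqfBDrKw".

tWGZZqfBDrKw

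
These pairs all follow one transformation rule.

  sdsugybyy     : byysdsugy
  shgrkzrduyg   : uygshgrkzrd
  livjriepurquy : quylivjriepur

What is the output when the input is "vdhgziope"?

opevdhgzi

The pattern: move the last 3 characters to the front (rotate right by 3).
Doing the same to "vdhgziope": "opevdhgzi".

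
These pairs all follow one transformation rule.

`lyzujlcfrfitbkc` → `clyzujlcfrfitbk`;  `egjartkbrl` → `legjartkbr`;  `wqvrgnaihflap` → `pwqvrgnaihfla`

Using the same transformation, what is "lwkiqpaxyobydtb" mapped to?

blwkiqpaxyobydt

Each output is the input with this applied: move the last character to the front.
Doing the same to "lwkiqpaxyobydtb": "blwkiqpaxyobydt".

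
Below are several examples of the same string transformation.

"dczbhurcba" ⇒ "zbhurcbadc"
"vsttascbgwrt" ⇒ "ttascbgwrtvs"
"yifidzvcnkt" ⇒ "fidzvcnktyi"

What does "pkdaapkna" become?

Each output is the input with this applied: move the first 2 characters to the end (rotate left by 2).
So "pkdaapkna" becomes "daapknapk".

daapknapk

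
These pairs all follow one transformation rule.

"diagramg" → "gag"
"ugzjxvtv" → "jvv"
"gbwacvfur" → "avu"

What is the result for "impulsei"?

Looking at the pairs, the operation is to keep every other character starting from the second (positions 2nd, 4th, 6th, ...), then delete the first character.
On "impulsei": the first step gives "musi", and the second then gives "usi".

usi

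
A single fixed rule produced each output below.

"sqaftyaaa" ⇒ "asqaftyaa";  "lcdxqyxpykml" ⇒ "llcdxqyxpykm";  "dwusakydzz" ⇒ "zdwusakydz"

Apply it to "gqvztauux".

xgqvztauu

What's happening: move the last character to the front.
Doing the same to "gqvztauux": "xgqvztauu".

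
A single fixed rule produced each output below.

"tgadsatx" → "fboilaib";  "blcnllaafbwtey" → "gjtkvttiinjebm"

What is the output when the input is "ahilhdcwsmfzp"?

What's happening: move the last character to the front, then shift every letter 8 places forward in the alphabet (wrapping around).
"ahilhdcwsmfzp" → "pahilhdcwsmfz" → "xipqtplkeaunh".

xipqtplkeaunh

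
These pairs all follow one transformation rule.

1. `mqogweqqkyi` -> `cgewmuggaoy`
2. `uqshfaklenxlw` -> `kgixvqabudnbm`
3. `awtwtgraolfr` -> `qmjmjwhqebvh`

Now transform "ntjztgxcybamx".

In each case the input is transformed by: shift every letter 10 places backward in the alphabet (wrapping around).
On "ntjztgxcybamx" that produces "djzpjwnsorqcn".

djzpjwnsorqcn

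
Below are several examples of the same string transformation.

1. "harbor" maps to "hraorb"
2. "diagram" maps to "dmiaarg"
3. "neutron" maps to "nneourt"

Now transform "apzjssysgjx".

axpjzgjssys

The pattern: take characters alternately from the front and the back (1st, last, 2nd, 2nd-last, ...).
On "apzjssysgjx" that produces "axpjzgjssys".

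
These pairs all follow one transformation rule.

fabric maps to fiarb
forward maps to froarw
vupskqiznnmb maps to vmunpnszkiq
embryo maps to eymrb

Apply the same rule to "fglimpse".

Each output is the input with this applied: delete the last character, then take characters alternately from the front and the back (1st, last, 2nd, 2nd-last, ...).
"fglimpse" → "fglimps" → "fsgplmi".

fsgplmi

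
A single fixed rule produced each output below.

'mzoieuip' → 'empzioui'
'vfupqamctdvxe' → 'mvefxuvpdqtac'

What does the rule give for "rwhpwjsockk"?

jrkwkhcpows

In each case the input is transformed by: take characters alternately from the front and the back (1st, last, 2nd, 2nd-last, ...), then move the last character to the front.
Starting from "rwhpwjsockk": after the first operation, "rkwkhcpowsj"; after the second, "jrkwkhcpows".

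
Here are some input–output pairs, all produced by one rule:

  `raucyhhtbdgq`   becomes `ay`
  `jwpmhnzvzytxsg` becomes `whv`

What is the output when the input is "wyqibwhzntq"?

The pattern: keep one character in every 3, starting at position 2 (positions 2nd, 5th, 8th, ...), then delete the last 2 characters.
Applying that to "wyqibwhzntq" gives "yb".

yb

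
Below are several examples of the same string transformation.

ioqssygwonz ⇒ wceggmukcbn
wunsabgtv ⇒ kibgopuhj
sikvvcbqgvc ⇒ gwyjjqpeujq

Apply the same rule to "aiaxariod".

owolofwcr

The transformation: shift every letter 12 places backward in the alphabet (wrapping around).
So "aiaxariod" becomes "owolofwcr".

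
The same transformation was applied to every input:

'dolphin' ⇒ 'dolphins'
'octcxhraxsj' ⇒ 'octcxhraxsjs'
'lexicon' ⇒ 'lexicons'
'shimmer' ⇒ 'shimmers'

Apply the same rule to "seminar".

seminars

The transformation: append "s".
Applying that to "seminar" gives "seminars".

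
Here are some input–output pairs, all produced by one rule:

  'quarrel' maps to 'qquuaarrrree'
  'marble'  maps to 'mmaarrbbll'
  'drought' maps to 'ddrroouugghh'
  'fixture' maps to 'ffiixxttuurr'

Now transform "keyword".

kkeeyywwoorr

The transformation: double every character, then delete the last 2 characters.
Starting from "keyword": after the first operation, "kkeeyywwoorrdd"; after the second, "kkeeyywwoorr".
(Check on "marble": → "mmaarrbbllee" → "mmaarrbbll" ✓)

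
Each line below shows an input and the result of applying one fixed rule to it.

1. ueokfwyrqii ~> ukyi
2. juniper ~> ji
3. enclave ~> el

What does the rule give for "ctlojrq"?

Looking at the pairs, the operation is to move the last character to the front, then keep one character in every 3, starting at position 2 (positions 2nd, 5th, 8th, ...).
Starting from "ctlojrq": after the first operation, "qctlojr"; after the second, "co".

co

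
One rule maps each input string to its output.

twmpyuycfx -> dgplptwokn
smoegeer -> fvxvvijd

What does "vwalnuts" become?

The pattern: move the first 2 characters to the end (rotate left by 2), then shift every letter 9 places backward in the alphabet (wrapping around).
"vwalnuts" → "alnutsvw" → "rcelkjmn".

rcelkjmn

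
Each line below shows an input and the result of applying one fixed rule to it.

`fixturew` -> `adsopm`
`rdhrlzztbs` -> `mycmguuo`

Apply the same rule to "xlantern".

sgvioz

In each case the input is transformed by: delete the last 2 characters, then shift every letter 5 places backward in the alphabet (wrapping around).
Applying that to "xlantern" gives "sgvioz".
(Check on "rdhrlzztbs": → "rdhrlzzt" → "mycmguuo" ✓)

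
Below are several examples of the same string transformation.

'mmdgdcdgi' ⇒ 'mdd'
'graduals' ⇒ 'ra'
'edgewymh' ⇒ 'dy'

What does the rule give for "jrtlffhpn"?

Each output is the input with this applied: take characters alternately from the front and the back (1st, last, 2nd, 2nd-last, ...), then keep one character in every 3, starting at position 3 (positions 3rd, 6th, 9th, ...).
On "jrtlffhpn": the first step gives "jnrpthlff", and the second then gives "rhf".

rhf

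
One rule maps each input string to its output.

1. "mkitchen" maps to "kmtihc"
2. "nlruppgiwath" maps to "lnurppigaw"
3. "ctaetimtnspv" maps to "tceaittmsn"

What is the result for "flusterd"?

lfsuet

The rule is to delete the last 2 characters, then swap each adjacent pair of characters (1↔2, 3↔4, ...).
On "flusterd": the first step gives "fluste", and the second then gives "lfsuet".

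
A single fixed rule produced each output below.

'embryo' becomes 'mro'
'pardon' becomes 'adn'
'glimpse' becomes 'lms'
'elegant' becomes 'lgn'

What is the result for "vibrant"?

The pattern: keep every other character starting from the second (positions 2nd, 4th, 6th, ...).
On "vibrant" that produces "irn".

irn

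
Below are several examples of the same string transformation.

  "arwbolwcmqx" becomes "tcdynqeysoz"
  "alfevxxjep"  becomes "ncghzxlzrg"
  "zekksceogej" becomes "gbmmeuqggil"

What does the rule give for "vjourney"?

The rule is to shift every letter 2 places forward in the alphabet (wrapping around), then swap each adjacent pair of characters (1↔2, 3↔4, ...).
Applying that to "vjourney" gives "lxwqptag".

lxwqptag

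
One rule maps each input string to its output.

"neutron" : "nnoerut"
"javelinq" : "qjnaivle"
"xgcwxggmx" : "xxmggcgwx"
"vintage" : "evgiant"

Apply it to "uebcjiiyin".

nuieybicij

Looking at the pairs, the operation is to take characters alternately from the front and the back (1st, last, 2nd, 2nd-last, ...), then swap each adjacent pair of characters (1↔2, 3↔4, ...).
For "uebcjiiyin", step one produces "uneibyciji"; step two turns that into "nuieybicij".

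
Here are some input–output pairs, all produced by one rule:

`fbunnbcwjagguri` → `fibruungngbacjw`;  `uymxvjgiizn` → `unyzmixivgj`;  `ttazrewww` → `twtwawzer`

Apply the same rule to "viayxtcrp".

What's happening: take characters alternately from the front and the back (1st, last, 2nd, 2nd-last, ...).
"viayxtcrp" → "vpiracytx".

vpiracytx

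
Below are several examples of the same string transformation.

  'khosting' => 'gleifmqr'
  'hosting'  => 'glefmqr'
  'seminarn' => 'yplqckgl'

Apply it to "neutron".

pmllcsr

Looking at the pairs, the operation is to shift every letter 2 places backward in the alphabet (wrapping around), then move the last 3 characters to the front (rotate right by 3).
Starting from "neutron": after the first operation, "lcsrpml"; after the second, "pmllcsr".
(Check on "khosting": → "ifmqrgle" → "gleifmqr" ✓)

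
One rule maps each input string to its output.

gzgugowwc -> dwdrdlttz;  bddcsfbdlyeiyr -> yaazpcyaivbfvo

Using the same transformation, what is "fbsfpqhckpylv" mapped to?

cypcmnezhmvis

What's happening: shift every letter 3 places backward in the alphabet (wrapping around).
For "fbsfpqhckpylv" the result is "cypcmnezhmvis".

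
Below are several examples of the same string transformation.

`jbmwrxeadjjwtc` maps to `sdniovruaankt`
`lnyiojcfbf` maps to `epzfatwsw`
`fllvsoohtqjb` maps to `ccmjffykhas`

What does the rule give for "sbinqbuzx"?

szehslqo

Rule — delete the first character, then shift every letter 9 places backward in the alphabet (wrapping around).
Working it through for "sbinqbuzx": intermediate "binqbuzx", final "szehslqo".
(Check on "jbmwrxeadjjwtc": → "bmwrxeadjjwtc" → "sdniovruaankt" ✓)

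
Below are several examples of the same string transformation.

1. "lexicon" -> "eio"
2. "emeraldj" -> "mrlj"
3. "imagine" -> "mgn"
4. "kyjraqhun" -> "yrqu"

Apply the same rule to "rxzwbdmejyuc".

The pattern: keep every other character starting from the second (positions 2nd, 4th, 6th, ...).
So "rxzwbdmejyuc" becomes "xwdeyc".

xwdeyc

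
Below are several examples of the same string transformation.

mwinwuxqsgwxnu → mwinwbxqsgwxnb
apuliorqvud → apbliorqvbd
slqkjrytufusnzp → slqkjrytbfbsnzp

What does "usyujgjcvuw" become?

bsybjgjcvbw

Looking at the pairs, the operation is to replace every "u" with "b".
So "usyujgjcvuw" becomes "bsybjgjcvbw".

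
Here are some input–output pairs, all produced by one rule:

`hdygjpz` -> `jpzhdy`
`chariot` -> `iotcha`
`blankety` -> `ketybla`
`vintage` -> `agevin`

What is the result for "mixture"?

uremix

In each case the input is transformed by: move the first 3 characters to the end (rotate left by 3), then delete the first character.
Working it through for "mixture": intermediate "turemix", final "uremix".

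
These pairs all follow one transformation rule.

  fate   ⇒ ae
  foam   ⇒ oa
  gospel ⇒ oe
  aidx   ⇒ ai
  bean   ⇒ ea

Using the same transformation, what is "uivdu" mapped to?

Looking at the pairs, the operation is to keep only the vowels.
Applying that to "uivdu" gives "uiu".

uiu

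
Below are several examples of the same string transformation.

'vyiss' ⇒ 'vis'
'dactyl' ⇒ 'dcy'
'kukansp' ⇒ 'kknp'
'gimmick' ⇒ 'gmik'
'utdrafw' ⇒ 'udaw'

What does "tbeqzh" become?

Each output is the input with this applied: keep every other character starting from the first (positions 1st, 3rd, 5th, ...).
For "tbeqzh" the result is "tez".

tez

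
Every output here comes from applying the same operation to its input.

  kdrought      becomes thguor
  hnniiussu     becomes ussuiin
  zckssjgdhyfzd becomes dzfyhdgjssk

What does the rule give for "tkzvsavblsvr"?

rvslbvasvz

What's happening: delete the first 2 characters, then reverse the string.
On "tkzvsavblsvr" that produces "rvslbvasvz".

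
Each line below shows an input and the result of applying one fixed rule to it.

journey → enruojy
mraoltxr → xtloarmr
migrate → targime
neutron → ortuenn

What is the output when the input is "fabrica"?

In each case the input is transformed by: reverse the string, then move the first character to the end.
For "fabrica", step one produces "acirbaf"; step two turns that into "cirbafa".

cirbafa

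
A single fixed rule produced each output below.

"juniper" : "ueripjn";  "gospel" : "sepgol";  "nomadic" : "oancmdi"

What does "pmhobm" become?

pbohmm

The rule is to sort the characters into reverse alphabetical order, then take characters alternately from the front and the back (1st, last, 2nd, 2nd-last, ...).
Applying both steps to "pmhobm": "pommhb", then "pbohmm".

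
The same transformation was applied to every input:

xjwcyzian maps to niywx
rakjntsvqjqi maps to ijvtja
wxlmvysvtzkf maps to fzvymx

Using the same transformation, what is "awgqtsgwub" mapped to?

The rule is to reverse the string, then keep every other character starting from the first (positions 1st, 3rd, 5th, ...).
"awgqtsgwub" → "buwgstqgwa" → "bwsqw".

bwsqw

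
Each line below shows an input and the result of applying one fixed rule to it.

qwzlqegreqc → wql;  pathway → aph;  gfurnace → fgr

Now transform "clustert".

Looking at the pairs, the operation is to swap each adjacent pair of characters (1↔2, 3↔4, ...), then keep only the first 3 characters.
Starting from "clustert": after the first operation, "lcsuettr"; after the second, "lcs".

lcs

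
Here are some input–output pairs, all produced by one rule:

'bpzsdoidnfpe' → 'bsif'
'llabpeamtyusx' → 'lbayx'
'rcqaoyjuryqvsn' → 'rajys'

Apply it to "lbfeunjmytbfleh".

In each case the input is transformed by: keep one character in every 3, starting at position 1 (positions 1st, 4th, 7th, ...).
Doing the same to "lbfeunjmytbfleh": "lejtl".

lejtl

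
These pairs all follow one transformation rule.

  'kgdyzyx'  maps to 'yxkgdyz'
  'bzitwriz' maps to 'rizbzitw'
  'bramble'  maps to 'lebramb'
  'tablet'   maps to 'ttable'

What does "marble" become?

emarbl

The pattern: move the first 2 characters to the end (rotate left by 2), then move the first 3 characters to the end (rotate left by 3).
Working it through for "marble": intermediate "rblema", final "emarbl".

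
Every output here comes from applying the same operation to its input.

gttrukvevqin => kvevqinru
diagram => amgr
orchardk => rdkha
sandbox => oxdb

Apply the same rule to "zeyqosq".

sqqo

The transformation: delete the first 3 characters, then move the first 2 characters to the end (rotate left by 2).
Working it through for "zeyqosq": intermediate "qosq", final "sqqo".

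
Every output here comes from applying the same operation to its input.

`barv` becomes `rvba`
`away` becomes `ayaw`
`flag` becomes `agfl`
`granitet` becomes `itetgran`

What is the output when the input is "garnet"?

Looking at the pairs, the operation is to swap the front and back halves of the string.
Applying that to "garnet" gives "netgar".

netgar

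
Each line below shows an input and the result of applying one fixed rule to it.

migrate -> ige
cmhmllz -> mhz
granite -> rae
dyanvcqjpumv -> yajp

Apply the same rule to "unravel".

The pattern: swap each adjacent pair of characters (1↔2, 3↔4, ...), then keep one character in every 3, starting at position 1 (positions 1st, 4th, 7th, ...).
"unravel" → "nrl".

nrl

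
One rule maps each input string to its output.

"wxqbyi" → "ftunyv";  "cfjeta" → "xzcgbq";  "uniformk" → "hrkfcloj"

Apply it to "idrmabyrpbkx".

The rule is to move the last character to the front, then shift every letter 3 places backward in the alphabet (wrapping around).
Applying both steps to "idrmabyrpbkx": "xidrmabyrpbk", then "ufaojxyvomyh".

ufaojxyvomyh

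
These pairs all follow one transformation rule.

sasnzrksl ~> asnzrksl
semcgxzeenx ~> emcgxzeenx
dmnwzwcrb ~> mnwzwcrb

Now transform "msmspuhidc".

smspuhidc

Each output is the input with this applied: delete the first character.
Doing the same to "msmspuhidc": "smspuhidc".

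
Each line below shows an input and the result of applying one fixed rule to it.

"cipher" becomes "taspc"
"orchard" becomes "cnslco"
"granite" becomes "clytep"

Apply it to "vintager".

tyelrpc

The pattern: shift every letter 11 places forward in the alphabet (wrapping around), then delete the first character.
"vintager" → "gtyelrpc" → "tyelrpc".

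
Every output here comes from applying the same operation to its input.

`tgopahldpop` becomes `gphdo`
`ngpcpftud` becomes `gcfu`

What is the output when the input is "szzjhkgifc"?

zjkic

The transformation: keep every other character starting from the second (positions 2nd, 4th, 6th, ...).
Applying that to "szzjhkgifc" gives "zjkic".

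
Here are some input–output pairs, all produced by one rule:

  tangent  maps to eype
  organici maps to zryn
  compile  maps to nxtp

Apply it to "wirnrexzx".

hccii

Each output is the input with this applied: keep every other character starting from the first (positions 1st, 3rd, 5th, ...), then shift every letter 11 places forward in the alphabet (wrapping around).
Starting from "wirnrexzx": after the first operation, "wrrxx"; after the second, "hccii".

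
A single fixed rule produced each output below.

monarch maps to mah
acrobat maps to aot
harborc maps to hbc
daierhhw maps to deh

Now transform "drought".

dut

What's happening: keep one character in every 3, starting at position 1 (positions 1st, 4th, 7th, ...).
So "drought" becomes "dut".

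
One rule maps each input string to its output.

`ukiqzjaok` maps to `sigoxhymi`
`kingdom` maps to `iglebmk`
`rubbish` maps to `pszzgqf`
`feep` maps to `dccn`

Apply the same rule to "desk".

bcqi

In each case the input is transformed by: shift every letter 2 places backward in the alphabet (wrapping around).
For "desk" the result is "bcqi".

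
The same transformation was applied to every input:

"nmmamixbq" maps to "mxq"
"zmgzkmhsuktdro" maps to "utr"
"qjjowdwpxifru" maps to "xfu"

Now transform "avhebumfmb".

The transformation: keep every other character starting from the first (positions 1st, 3rd, 5th, ...), then keep only the last 3 characters.
So "avhebumfmb" becomes "bmm".

bmm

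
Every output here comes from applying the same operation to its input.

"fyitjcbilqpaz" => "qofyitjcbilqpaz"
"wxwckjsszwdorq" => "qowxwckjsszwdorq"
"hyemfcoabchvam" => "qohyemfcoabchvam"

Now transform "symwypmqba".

Each output is the input with this applied: prepend "qo".
So "symwypmqba" becomes "qosymwypmqba".

qosymwypmqba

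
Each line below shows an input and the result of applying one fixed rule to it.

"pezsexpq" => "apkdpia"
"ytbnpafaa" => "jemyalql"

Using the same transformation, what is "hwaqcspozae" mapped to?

What's happening: delete the last character, then shift every letter 11 places forward in the alphabet (wrapping around).
Doing the same to "hwaqcspozae": "shlbndazkl".

shlbndazkl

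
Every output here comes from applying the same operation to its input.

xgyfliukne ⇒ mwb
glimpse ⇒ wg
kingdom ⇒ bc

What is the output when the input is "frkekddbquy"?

Rule — keep one character in every 3, starting at position 3 (positions 3rd, 6th, 9th, ...), then shift every letter 12 places backward in the alphabet (wrapping around).
Starting from "frkekddbquy": after the first operation, "kdq"; after the second, "yre".
(Check on "glimpse": → "is" → "wg" ✓)

yre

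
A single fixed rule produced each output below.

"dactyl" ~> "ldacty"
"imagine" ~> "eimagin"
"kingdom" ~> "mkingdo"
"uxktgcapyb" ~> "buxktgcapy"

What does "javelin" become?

The rule is to move the last character to the front.
"javelin" → "njaveli".

njaveli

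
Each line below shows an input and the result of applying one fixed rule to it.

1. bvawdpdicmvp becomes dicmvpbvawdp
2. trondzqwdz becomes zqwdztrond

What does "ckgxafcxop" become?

fcxopckgxa

What's happening: swap the front and back halves of the string.
For "ckgxafcxop" the result is "fcxopckgxa".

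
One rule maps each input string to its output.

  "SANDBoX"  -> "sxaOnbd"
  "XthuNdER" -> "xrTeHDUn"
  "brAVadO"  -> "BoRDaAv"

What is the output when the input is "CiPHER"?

Looking at the pairs, the operation is to take characters alternately from the front and the back (1st, last, 2nd, 2nd-last, ...), then flip the case of every letter.
Applying both steps to "CiPHER": "CRiEPH", then "crIeph".

crIeph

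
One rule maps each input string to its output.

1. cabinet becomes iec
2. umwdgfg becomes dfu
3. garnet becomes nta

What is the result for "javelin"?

eij

The pattern: move the first 2 characters to the end (rotate left by 2), then keep every other character starting from the second (positions 2nd, 4th, 6th, ...).
For "javelin" the result is "eij".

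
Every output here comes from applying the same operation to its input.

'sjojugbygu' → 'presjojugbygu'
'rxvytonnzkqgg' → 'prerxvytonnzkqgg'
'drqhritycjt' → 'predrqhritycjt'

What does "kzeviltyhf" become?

prekzeviltyhf

The pattern: prepend "pre".
So "kzeviltyhf" becomes "prekzeviltyhf".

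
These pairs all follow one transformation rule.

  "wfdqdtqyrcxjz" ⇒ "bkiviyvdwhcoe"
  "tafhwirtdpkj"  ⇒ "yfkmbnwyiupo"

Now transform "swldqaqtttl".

Looking at the pairs, the operation is to shift every letter 5 places forward in the alphabet (wrapping around).
So "swldqaqtttl" becomes "xbqivfvyyyq".

xbqivfvyyyq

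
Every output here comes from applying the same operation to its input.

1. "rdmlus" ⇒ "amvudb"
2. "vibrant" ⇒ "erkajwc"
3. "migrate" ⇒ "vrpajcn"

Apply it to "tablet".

The pattern: shift every letter 9 places forward in the alphabet (wrapping around).
Applying that to "tablet" gives "cjkunc".

cjkunc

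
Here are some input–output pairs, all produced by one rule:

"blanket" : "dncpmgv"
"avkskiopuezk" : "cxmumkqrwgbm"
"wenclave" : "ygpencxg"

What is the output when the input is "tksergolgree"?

What's happening: shift every letter 2 places forward in the alphabet (wrapping around).
"tksergolgree" → "vmugtiqnitgg".

vmugtiqnitgg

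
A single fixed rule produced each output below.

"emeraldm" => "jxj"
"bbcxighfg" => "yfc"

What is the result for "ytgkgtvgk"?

The pattern: keep one character in every 3, starting at position 2 (positions 2nd, 5th, 8th, ...), then shift every letter 3 places backward in the alphabet (wrapping around).
"ytgkgtvgk" → "tgg" → "qdd".

qdd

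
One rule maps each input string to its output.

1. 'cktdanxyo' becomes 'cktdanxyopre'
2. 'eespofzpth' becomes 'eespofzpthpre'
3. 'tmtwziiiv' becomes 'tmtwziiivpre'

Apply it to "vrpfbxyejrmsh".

vrpfbxyejrmshpre

Rule — append "pre".
On "vrpfbxyejrmsh" that produces "vrpfbxyejrmshpre".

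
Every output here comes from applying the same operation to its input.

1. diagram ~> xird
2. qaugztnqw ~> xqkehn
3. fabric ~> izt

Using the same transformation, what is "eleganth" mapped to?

xreky

The transformation: delete the first 3 characters, then shift every letter 9 places backward in the alphabet (wrapping around).
Doing the same to "eleganth": "xreky".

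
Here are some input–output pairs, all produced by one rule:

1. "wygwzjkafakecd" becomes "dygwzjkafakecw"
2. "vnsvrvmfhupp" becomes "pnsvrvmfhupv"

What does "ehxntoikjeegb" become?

bhxntoikjeege

The pattern: swap the first and last characters.
Applying that to "ehxntoikjeegb" gives "bhxntoikjeege".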